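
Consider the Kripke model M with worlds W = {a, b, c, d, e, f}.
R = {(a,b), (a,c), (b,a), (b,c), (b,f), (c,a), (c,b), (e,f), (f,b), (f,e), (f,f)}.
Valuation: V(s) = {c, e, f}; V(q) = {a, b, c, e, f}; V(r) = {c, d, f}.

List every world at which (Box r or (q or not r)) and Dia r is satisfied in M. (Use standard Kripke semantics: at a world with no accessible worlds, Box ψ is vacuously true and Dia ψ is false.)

a, b, e, f

Let φ = (Box r or (q or not r)) and Dia r. Evaluate φ at each world:
  a (successors {b, c}): φ is true.
  b (successors {a, c, f}): φ is true.
  c (successors {a, b}): φ is false.
  d (successors ∅): φ is false.
  e (successors {f}): φ is true.
  f (successors {b, e, f}): φ is true.
For instance, at a:
  At a: Box r or (q or not r) is true, Dia r is true, so (Box r or (q or not r)) and Dia r is true.
    At a: Box r is false, q or not r is true, so Box r or (q or not r) is true.
      At a: Box r requires r at every successor {b, c}.
        r fails at b, so Box r is false at a.
    At a: Dia r requires r at some successor in {b, c}.
      r holds at c, so Dia r is true at a.
Satisfying worlds: {a, b, e, f}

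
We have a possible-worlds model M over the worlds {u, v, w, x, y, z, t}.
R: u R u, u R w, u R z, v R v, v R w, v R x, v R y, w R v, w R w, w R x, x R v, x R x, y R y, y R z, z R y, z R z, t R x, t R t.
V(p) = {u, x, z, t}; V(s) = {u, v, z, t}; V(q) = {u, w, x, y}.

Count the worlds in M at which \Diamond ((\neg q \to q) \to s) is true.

Let φ = \Diamond ((\neg q \to q) \to s). Evaluate φ at each world:
  u (successors {u, w, z}): φ is true.
  v (successors {v, w, x, y}): φ is true.
  w (successors {v, w, x}): φ is true.
  x (successors {v, x}): φ is true.
  y (successors {y, z}): φ is true.
  z (successors {y, z}): φ is true.
  t (successors {x, t}): φ is true.
For instance, at u:
  At u: \Diamond ((\neg q \to q) \to s) requires (\neg q \to q) \to s at some successor in {u, w, z}.
    (\neg q \to q) \to s holds at u, so \Diamond ((\neg q \to q) \to s) is true at u.
Satisfying worlds: {u, v, w, x, y, z, t}

7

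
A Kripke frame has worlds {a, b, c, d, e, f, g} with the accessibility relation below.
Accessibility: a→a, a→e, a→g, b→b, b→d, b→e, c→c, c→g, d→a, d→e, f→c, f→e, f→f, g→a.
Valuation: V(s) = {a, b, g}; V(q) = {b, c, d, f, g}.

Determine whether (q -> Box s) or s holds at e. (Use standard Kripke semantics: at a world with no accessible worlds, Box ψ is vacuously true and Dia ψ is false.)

At e: q -> Box s is true, s is false, so (q -> Box s) or s is true.
  At e: q is false, Box s is true, so q -> Box s is true.
    At e: no accessible worlds, so Box s holds vacuously.

Yes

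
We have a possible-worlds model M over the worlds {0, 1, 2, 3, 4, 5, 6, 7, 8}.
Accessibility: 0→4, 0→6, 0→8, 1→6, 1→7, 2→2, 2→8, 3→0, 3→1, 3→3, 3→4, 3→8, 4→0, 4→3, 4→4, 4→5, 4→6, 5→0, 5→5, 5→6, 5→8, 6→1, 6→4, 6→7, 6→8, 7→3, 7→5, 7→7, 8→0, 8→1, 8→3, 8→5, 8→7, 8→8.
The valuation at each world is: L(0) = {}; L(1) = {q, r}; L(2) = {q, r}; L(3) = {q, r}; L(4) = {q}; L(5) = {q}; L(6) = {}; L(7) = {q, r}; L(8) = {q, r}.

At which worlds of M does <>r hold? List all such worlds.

0, 1, 2, 3, 4, 5, 6, 7, 8

Let φ = <>r. Evaluate φ at each world:
  0 (successors {4, 6, 8}): φ is true.
  1 (successors {6, 7}): φ is true.
  2 (successors {2, 8}): φ is true.
  3 (successors {0, 1, 3, 4, 8}): φ is true.
  4 (successors {0, 3, 4, 5, 6}): φ is true.
  5 (successors {0, 5, 6, 8}): φ is true.
  6 (successors {1, 4, 7, 8}): φ is true.
  7 (successors {3, 5, 7}): φ is true.
  8 (successors {0, 1, 3, 5, 7, 8}): φ is true.
For instance, at 1:
  At 1: <>r requires r at some successor in {6, 7}.
    r holds at 7, so <>r is true at 1.
Satisfying worlds: {0, 1, 2, 3, 4, 5, 6, 7, 8}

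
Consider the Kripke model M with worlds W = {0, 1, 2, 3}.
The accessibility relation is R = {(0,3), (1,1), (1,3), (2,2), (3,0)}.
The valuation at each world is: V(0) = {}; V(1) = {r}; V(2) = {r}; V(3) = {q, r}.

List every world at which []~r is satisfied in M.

3

Recall that []ψ holds at a world iff ψ holds at every accessible world, and <>ψ holds iff ψ holds at some accessible world.
Let φ = []~r. Evaluate φ at each world:
  0 (successors {3}): φ is false.
  1 (successors {1, 3}): φ is false.
  2 (successors {2}): φ is false.
  3 (successors {0}): φ is true.
For instance, at 1:
  At 1: []~r requires ~r at every successor {1, 3}.
    ~r fails at 1, so []~r is false at 1.
Satisfying worlds: {3}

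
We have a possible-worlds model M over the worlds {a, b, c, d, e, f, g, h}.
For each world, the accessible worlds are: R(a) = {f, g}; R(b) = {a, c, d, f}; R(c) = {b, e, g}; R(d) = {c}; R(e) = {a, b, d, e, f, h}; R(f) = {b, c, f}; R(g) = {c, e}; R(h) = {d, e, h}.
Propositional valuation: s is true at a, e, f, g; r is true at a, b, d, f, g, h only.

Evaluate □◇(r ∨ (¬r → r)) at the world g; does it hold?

Yes

Recall that □ψ holds at a world iff ψ holds at every accessible world, and ◇ψ holds iff ψ holds at some accessible world.
At g: □◇(r ∨ (¬r → r)) requires ◇(r ∨ (¬r → r)) at every successor {c, e}.
    At c: ◇(r ∨ (¬r → r)) requires r ∨ (¬r → r) at some successor in {b, e, g}.
      r ∨ (¬r → r) holds at b, so ◇(r ∨ (¬r → r)) is true at c.
    At e: ◇(r ∨ (¬r → r)) requires r ∨ (¬r → r) at some successor in {a, b, d, e, f, h}.
      r ∨ (¬r → r) holds at a, so ◇(r ∨ (¬r → r)) is true at e.
So □◇(r ∨ (¬r → r)) is true at g.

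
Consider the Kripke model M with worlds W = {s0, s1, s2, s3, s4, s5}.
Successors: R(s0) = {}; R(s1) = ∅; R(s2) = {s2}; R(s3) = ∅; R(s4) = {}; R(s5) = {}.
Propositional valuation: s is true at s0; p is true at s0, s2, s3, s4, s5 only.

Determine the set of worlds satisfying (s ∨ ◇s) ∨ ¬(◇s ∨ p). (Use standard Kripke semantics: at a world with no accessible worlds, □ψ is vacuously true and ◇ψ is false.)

Recall that ◇ψ holds at a world iff ψ holds at some accessible world.
Let φ = (s ∨ ◇s) ∨ ¬(◇s ∨ p). Evaluate φ at each world:
  s0 (successors ∅): φ is true.
  s1 (successors ∅): φ is true.
  s2 (successors {s2}): φ is false.
  s3 (successors ∅): φ is false.
  s4 (successors ∅): φ is false.
  s5 (successors ∅): φ is false.
For instance, at s2:
  At s2: s ∨ ◇s is false, ¬(◇s ∨ p) is false, so (s ∨ ◇s) ∨ ¬(◇s ∨ p) is false.
    At s2: s is false, ◇s is false, so s ∨ ◇s is false.
      At s2: ◇s requires s at some successor in {s2}.
        At s2: s is false.
      So ◇s is false at s2.
    At s2: ◇s ∨ p is true, so ¬(◇s ∨ p) is false.
      At s2: ◇s is false, p is true, so ◇s ∨ p is true.
Satisfying worlds: {s0, s1}

s0, s1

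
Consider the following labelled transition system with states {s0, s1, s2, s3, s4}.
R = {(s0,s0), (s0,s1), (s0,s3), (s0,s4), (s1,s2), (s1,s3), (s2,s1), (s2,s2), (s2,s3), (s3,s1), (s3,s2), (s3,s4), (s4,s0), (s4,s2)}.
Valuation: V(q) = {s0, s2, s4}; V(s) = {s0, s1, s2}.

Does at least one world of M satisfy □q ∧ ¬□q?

No

Let φ = □q ∧ ¬□q. Evaluate φ at each world:
  s0 (successors {s0, s1, s3, s4}): φ is false.
  s1 (successors {s2, s3}): φ is false.
  s2 (successors {s1, s2, s3}): φ is false.
  s3 (successors {s1, s2, s4}): φ is false.
  s4 (successors {s0, s2}): φ is false.
For instance, at s2:
  At s2: □q is false, ¬□q is true, so □q ∧ ¬□q is false.
    At s2: □q requires q at every successor {s1, s2, s3}.
      q fails at s1, so □q is false at s2.
    At s2: □q is false, so ¬□q is true.
      At s2: □q requires q at every successor {s1, s2, s3}.
        q fails at s1, so □q is false at s2.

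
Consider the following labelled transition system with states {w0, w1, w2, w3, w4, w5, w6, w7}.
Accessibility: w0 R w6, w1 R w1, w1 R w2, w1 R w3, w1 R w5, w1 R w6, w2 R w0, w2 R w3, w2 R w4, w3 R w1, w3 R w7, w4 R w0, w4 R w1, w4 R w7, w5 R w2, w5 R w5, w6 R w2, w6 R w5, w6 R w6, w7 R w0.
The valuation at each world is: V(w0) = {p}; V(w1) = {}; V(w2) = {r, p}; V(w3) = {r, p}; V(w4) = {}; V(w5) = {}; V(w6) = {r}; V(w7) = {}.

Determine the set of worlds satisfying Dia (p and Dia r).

Let φ = Dia (p and Dia r). Evaluate φ at each world:
  w0 (successors {w6}): φ is false.
  w1 (successors {w1, w2, w3, w5, w6}): φ is true.
  w2 (successors {w0, w3, w4}): φ is true.
  w3 (successors {w1, w7}): φ is false.
  w4 (successors {w0, w1, w7}): φ is true.
  w5 (successors {w2, w5}): φ is true.
  w6 (successors {w2, w5, w6}): φ is true.
  w7 (successors {w0}): φ is true.
For instance, at w2:
  At w2: Dia (p and Dia r) requires p and Dia r at some successor in {w0, w3, w4}.
    p and Dia r holds at w0, so Dia (p and Dia r) is true at w2.
      At w0: p is true, Dia r is true, so p and Dia r is true.
Satisfying worlds: {w1, w2, w4, w5, w6, w7}

w1, w2, w4, w5, w6, w7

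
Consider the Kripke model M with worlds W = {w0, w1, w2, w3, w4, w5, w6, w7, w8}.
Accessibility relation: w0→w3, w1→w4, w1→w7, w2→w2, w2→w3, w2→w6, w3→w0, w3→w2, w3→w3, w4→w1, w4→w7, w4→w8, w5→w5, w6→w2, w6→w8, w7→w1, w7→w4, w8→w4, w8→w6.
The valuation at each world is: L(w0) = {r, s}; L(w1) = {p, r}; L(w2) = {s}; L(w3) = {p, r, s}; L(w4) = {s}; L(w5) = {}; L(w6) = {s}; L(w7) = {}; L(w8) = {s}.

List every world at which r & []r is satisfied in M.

Let φ = r & []r. Evaluate φ at each world:
  w0 (successors {w3}): φ is true.
  w1 (successors {w4, w7}): φ is false.
  w2 (successors {w2, w3, w6}): φ is false.
  w3 (successors {w0, w2, w3}): φ is false.
  w4 (successors {w1, w7, w8}): φ is false.
  w5 (successors {w5}): φ is false.
  w6 (successors {w2, w8}): φ is false.
  w7 (successors {w1, w4}): φ is false.
  w8 (successors {w4, w6}): φ is false.
For instance, at w8:
  At w8: r is false, []r is false, so r & []r is false.
    At w8: []r requires r at every successor {w4, w6}.
      r fails at w4, so []r is false at w8.
Satisfying worlds: {w0}

w0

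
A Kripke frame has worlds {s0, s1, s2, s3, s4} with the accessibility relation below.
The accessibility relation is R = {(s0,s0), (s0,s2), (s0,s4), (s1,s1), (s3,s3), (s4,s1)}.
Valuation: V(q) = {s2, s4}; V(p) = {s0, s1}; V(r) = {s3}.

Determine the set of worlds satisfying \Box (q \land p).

s2

Recall that \Box ψ holds at a world iff ψ holds at every accessible world, and \Diamond ψ holds iff ψ holds at some accessible world.
Let φ = \Box (q \land p). Evaluate φ at each world:
  s0 (successors {s0, s2, s4}): φ is false.
  s1 (successors {s1}): φ is false.
  s2 (successors ∅): φ is true.
  s3 (successors {s3}): φ is false.
  s4 (successors {s1}): φ is false.
For instance, at s4:
  At s4: \Box (q \land p) requires q \land p at every successor {s1}.
    q \land p fails at s1, so \Box (q \land p) is false at s4.
Satisfying worlds: {s2}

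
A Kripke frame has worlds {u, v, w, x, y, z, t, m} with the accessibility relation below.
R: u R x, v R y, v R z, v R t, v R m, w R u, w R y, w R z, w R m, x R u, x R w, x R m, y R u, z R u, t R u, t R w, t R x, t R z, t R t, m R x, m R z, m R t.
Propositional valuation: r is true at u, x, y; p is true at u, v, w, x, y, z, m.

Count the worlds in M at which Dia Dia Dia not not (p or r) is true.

8

Recall that Dia ψ holds at a world iff ψ holds at some accessible world.
Let φ = Dia Dia Dia not not (p or r). Evaluate φ at each world:
  u (successors {x}): φ is true.
  v (successors {y, z, t, m}): φ is true.
  w (successors {u, y, z, m}): φ is true.
  x (successors {u, w, m}): φ is true.
  y (successors {u}): φ is true.
  z (successors {u}): φ is true.
  t (successors {u, w, x, z, t}): φ is true.
  m (successors {x, z, t}): φ is true.
For instance, at v:
  At v: Dia Dia Dia not not (p or r) requires Dia Dia not not (p or r) at some successor in {y, z, t, m}.
    Dia Dia not not (p or r) holds at y, so Dia Dia Dia not not (p or r) is true at v.
      At y: Dia Dia not not (p or r) requires Dia not not (p or r) at some successor in {u}.
        Dia not not (p or r) holds at u, so Dia Dia not not (p or r) is true at y.
Satisfying worlds: {u, v, w, x, y, z, t, m}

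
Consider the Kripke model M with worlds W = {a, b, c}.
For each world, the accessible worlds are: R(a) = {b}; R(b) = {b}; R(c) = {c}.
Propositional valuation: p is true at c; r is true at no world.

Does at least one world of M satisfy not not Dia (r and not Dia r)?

No

Recall that Dia ψ holds at a world iff ψ holds at some accessible world.
Let φ = not not Dia (r and not Dia r). Evaluate φ at each world:
  a (successors {b}): φ is false.
  b (successors {b}): φ is false.
  c (successors {c}): φ is false.
For instance, at b:
  At b: not Dia (r and not Dia r) is true, so not not Dia (r and not Dia r) is false.
    At b: Dia (r and not Dia r) is false, so not Dia (r and not Dia r) is true.
      At b: Dia (r and not Dia r) requires r and not Dia r at some successor in {b}.
        At b: r and not Dia r is false.
      So Dia (r and not Dia r) is false at b.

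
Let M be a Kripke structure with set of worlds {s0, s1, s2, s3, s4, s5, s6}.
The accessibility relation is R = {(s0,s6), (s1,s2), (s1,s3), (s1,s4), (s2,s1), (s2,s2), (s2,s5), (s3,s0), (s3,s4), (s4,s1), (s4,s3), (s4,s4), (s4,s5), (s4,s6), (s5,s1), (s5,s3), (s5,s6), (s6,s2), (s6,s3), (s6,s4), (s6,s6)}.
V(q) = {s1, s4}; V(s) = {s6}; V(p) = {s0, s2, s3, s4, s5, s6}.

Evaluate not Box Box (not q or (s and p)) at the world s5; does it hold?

Yes

At s5: Box Box (not q or (s and p)) is false, so not Box Box (not q or (s and p)) is true.
  At s5: Box Box (not q or (s and p)) requires Box (not q or (s and p)) at every successor {s1, s3, s6}.
    Box (not q or (s and p)) fails at s1, so Box Box (not q or (s and p)) is false at s5.
      At s1: Box (not q or (s and p)) requires not q or (s and p) at every successor {s2, s3, s4}.
        not q or (s and p) fails at s4, so Box (not q or (s and p)) is false at s1.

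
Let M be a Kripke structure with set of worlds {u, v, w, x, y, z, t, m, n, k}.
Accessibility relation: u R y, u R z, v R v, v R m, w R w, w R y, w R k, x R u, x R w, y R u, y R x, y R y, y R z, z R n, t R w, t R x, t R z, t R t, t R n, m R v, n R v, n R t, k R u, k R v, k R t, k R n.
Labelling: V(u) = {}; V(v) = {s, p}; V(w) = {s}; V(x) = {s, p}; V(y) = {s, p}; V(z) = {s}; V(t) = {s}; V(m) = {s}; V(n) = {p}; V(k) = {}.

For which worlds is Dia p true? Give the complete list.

u, v, w, y, z, t, m, n, k

Recall that Dia ψ holds at a world iff ψ holds at some accessible world.
Let φ = Dia p. Evaluate φ at each world:
  u (successors {y, z}): φ is true.
  v (successors {v, m}): φ is true.
  w (successors {w, y, k}): φ is true.
  x (successors {u, w}): φ is false.
  y (successors {u, x, y, z}): φ is true.
  z (successors {n}): φ is true.
  t (successors {w, x, z, t, n}): φ is true.
  m (successors {v}): φ is true.
  n (successors {v, t}): φ is true.
  k (successors {u, v, t, n}): φ is true.
For instance, at u:
  At u: Dia p requires p at some successor in {y, z}.
    p holds at y, so Dia p is true at u.
Satisfying worlds: {u, v, w, y, z, t, m, n, k}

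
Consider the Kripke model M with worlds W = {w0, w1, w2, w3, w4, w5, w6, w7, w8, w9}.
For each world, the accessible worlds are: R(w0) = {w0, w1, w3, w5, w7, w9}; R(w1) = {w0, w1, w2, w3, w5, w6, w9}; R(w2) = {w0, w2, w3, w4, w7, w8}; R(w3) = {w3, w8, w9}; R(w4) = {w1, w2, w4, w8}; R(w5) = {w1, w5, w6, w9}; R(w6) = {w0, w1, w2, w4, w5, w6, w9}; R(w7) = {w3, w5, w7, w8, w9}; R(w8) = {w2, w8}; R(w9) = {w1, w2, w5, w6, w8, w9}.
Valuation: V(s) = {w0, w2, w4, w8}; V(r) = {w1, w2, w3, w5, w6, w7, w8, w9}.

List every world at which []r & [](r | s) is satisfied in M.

w3, w5, w7, w8, w9

Recall that []ψ holds at a world iff ψ holds at every accessible world, and <>ψ holds iff ψ holds at some accessible world.
Let φ = []r & [](r | s). Evaluate φ at each world:
  w0 (successors {w0, w1, w3, w5, w7, w9}): φ is false.
  w1 (successors {w0, w1, w2, w3, w5, w6, w9}): φ is false.
  w2 (successors {w0, w2, w3, w4, w7, w8}): φ is false.
  w3 (successors {w3, w8, w9}): φ is true.
  w4 (successors {w1, w2, w4, w8}): φ is false.
  w5 (successors {w1, w5, w6, w9}): φ is true.
  w6 (successors {w0, w1, w2, w4, w5, w6, w9}): φ is false.
  w7 (successors {w3, w5, w7, w8, w9}): φ is true.
  w8 (successors {w2, w8}): φ is true.
  w9 (successors {w1, w2, w5, w6, w8, w9}): φ is true.
For instance, at w0:
  At w0: []r is false, [](r | s) is true, so []r & [](r | s) is false.
    At w0: []r requires r at every successor {w0, w1, w3, w5, w7, w9}.
      r fails at w0, so []r is false at w0.
    At w0: [](r | s) requires r | s at every successor {w0, w1, w3, w5, w7, w9}.
      At w0: r | s is true.
      At w1: r | s is true.
      At w3: r | s is true.
      At w5: r | s is true.
      At w7: r | s is true.
      At w9: r | s is true.
    So [](r | s) is true at w0.
Satisfying worlds: {w3, w5, w7, w8, w9}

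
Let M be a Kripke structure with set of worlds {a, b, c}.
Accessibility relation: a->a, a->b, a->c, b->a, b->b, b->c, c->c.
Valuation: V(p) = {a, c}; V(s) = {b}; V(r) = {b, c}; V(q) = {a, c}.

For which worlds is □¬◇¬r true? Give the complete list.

Let φ = □¬◇¬r. Evaluate φ at each world:
  a (successors {a, b, c}): φ is false.
  b (successors {a, b, c}): φ is false.
  c (successors {c}): φ is true.
For instance, at b:
  At b: □¬◇¬r requires ¬◇¬r at every successor {a, b, c}.
    ¬◇¬r fails at a, so □¬◇¬r is false at b.
      At a: ◇¬r is true, so ¬◇¬r is false.
Satisfying worlds: {c}

c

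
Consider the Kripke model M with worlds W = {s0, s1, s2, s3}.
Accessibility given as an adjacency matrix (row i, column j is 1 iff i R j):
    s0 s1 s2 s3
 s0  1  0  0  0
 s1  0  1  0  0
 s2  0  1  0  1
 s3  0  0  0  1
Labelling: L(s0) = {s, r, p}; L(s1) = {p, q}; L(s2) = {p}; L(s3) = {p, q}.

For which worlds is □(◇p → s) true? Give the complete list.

s0

Let φ = □(◇p → s). Evaluate φ at each world:
  s0 (successors {s0}): φ is true.
  s1 (successors {s1}): φ is false.
  s2 (successors {s1, s3}): φ is false.
  s3 (successors {s3}): φ is false.
For instance, at s1:
  At s1: □(◇p → s) requires ◇p → s at every successor {s1}.
    ◇p → s fails at s1, so □(◇p → s) is false at s1.
      At s1: ◇p is true, s is false, so ◇p → s is false.
Satisfying worlds: {s0}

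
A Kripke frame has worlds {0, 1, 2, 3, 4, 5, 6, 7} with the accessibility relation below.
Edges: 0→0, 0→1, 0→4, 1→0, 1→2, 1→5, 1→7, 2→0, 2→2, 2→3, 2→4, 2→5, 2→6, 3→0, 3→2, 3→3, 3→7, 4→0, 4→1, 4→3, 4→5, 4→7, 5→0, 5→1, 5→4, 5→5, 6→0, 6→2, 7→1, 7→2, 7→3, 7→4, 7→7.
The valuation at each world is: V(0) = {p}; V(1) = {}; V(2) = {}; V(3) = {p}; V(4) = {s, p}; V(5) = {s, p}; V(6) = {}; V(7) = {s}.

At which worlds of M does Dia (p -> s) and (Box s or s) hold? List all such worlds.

Let φ = Dia (p -> s) and (Box s or s). Evaluate φ at each world:
  0 (successors {0, 1, 4}): φ is false.
  1 (successors {0, 2, 5, 7}): φ is false.
  2 (successors {0, 2, 3, 4, 5, 6}): φ is false.
  3 (successors {0, 2, 3, 7}): φ is false.
  4 (successors {0, 1, 3, 5, 7}): φ is true.
  5 (successors {0, 1, 4, 5}): φ is true.
  6 (successors {0, 2}): φ is false.
  7 (successors {1, 2, 3, 4, 7}): φ is true.
For instance, at 5:
  At 5: Dia (p -> s) is true, Box s or s is true, so Dia (p -> s) and (Box s or s) is true.
    At 5: Dia (p -> s) requires p -> s at some successor in {0, 1, 4, 5}.
      p -> s holds at 1, so Dia (p -> s) is true at 5.
    At 5: Box s is false, s is true, so Box s or s is true.
      At 5: Box s requires s at every successor {0, 1, 4, 5}.
        s fails at 0, so Box s is false at 5.
Satisfying worlds: {4, 5, 7}

4, 5, 7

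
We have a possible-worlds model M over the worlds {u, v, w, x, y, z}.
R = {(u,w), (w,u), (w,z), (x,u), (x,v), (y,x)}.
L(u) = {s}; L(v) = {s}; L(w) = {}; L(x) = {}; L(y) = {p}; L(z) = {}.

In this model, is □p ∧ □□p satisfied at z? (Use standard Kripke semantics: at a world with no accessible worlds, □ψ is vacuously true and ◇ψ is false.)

Yes

At z: □p is true, □□p is true, so □p ∧ □□p is true.
  At z: no accessible worlds, so □p holds vacuously.
  At z: no accessible worlds, so □□p holds vacuously.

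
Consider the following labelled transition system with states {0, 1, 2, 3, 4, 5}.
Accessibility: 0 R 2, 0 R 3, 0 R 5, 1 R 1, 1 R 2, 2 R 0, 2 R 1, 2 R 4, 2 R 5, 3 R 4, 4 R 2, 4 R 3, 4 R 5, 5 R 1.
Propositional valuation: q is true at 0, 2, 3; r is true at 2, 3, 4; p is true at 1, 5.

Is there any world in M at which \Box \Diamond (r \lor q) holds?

Yes

Recall that \Box ψ holds at a world iff ψ holds at every accessible world, and \Diamond ψ holds iff ψ holds at some accessible world.
Let φ = \Box \Diamond (r \lor q). Evaluate φ at each world:
  0 (successors {2, 3, 5}): φ is false.
  1 (successors {1, 2}): φ is true.
  2 (successors {0, 1, 4, 5}): φ is false.
  3 (successors {4}): φ is true.
  4 (successors {2, 3, 5}): φ is false.
  5 (successors {1}): φ is true.
Detail at 1 (witness):
  At 1: \Box \Diamond (r \lor q) requires \Diamond (r \lor q) at every successor {1, 2}.
      At 1: \Diamond (r \lor q) requires r \lor q at some successor in {1, 2}.
        r \lor q holds at 2, so \Diamond (r \lor q) is true at 1.
      At 2: \Diamond (r \lor q) requires r \lor q at some successor in {0, 1, 4, 5}.
        r \lor q holds at 0, so \Diamond (r \lor q) is true at 2.
  So \Box \Diamond (r \lor q) is true at 1.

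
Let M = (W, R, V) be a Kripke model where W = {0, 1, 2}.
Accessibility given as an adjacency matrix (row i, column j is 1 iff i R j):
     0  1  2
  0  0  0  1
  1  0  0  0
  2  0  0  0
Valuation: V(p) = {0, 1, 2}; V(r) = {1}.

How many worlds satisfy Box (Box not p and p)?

Let φ = Box (Box not p and p). Evaluate φ at each world:
  0 (successors {2}): φ is true.
  1 (successors ∅): φ is true.
  2 (successors ∅): φ is true.
For instance, at 0:
  At 0: Box (Box not p and p) requires Box not p and p at every successor {2}.
      At 2: Box not p is true, p is true, so Box not p and p is true.
  So Box (Box not p and p) is true at 0.
Satisfying worlds: {0, 1, 2}

3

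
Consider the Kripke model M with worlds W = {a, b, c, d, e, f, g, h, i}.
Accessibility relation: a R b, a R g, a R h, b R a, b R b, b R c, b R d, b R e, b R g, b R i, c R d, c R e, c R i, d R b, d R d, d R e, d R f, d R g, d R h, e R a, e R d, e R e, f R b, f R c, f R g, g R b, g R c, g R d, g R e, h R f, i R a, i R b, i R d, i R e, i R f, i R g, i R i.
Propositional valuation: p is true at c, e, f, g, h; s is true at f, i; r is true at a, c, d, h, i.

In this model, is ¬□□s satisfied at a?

At a: □□s is false, so ¬□□s is true.
  At a: □□s requires □s at every successor {b, g, h}.
    □s fails at b, so □□s is false at a.
      At b: □s requires s at every successor {a, b, c, d, e, g, i}.
        s fails at a, so □s is false at b.

Yes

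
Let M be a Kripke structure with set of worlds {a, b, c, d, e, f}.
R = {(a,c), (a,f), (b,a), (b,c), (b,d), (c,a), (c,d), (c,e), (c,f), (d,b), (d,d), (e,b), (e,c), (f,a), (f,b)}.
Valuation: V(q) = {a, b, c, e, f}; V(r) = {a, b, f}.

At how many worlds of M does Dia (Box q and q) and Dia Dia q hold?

Let φ = Dia (Box q and q) and Dia Dia q. Evaluate φ at each world:
  a (successors {c, f}): φ is true.
  b (successors {a, c, d}): φ is true.
  c (successors {a, d, e, f}): φ is true.
  d (successors {b, d}): φ is false.
  e (successors {b, c}): φ is false.
  f (successors {a, b}): φ is true.
For instance, at b:
  At b: Dia (Box q and q) is true, Dia Dia q is true, so Dia (Box q and q) and Dia Dia q is true.
    At b: Dia (Box q and q) requires Box q and q at some successor in {a, c, d}.
      Box q and q holds at a, so Dia (Box q and q) is true at b.
    At b: Dia Dia q requires Dia q at some successor in {a, c, d}.
      Dia q holds at a, so Dia Dia q is true at b.
Satisfying worlds: {a, b, c, f}

4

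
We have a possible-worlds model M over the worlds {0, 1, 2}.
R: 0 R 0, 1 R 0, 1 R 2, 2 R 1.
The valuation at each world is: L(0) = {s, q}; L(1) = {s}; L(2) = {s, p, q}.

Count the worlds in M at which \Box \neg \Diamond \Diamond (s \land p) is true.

2

Let φ = \Box \neg \Diamond \Diamond (s \land p). Evaluate φ at each world:
  0 (successors {0}): φ is true.
  1 (successors {0, 2}): φ is false.
  2 (successors {1}): φ is true.
For instance, at 0:
  At 0: \Box \neg \Diamond \Diamond (s \land p) requires \neg \Diamond \Diamond (s \land p) at every successor {0}.
      At 0: \Diamond \Diamond (s \land p) is false, so \neg \Diamond \Diamond (s \land p) is true.
  So \Box \neg \Diamond \Diamond (s \land p) is true at 0.
Satisfying worlds: {0, 2}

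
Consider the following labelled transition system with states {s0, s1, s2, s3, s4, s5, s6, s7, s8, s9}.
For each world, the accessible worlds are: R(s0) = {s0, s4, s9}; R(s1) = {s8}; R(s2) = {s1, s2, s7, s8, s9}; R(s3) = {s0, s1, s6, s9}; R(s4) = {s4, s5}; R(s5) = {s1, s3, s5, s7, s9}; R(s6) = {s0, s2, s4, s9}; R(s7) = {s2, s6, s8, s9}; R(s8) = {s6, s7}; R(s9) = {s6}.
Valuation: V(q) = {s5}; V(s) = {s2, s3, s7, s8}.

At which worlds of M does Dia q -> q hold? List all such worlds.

Let φ = Dia q -> q. Evaluate φ at each world:
  s0 (successors {s0, s4, s9}): φ is true.
  s1 (successors {s8}): φ is true.
  s2 (successors {s1, s2, s7, s8, s9}): φ is true.
  s3 (successors {s0, s1, s6, s9}): φ is true.
  s4 (successors {s4, s5}): φ is false.
  s5 (successors {s1, s3, s5, s7, s9}): φ is true.
  s6 (successors {s0, s2, s4, s9}): φ is true.
  s7 (successors {s2, s6, s8, s9}): φ is true.
  s8 (successors {s6, s7}): φ is true.
  s9 (successors {s6}): φ is true.
For instance, at s1:
  At s1: Dia q is false, q is false, so Dia q -> q is true.
    At s1: Dia q requires q at some successor in {s8}.
      At s8: q is false.
    So Dia q is false at s1.
Satisfying worlds: {s0, s1, s2, s3, s5, s6, s7, s8, s9}

s0, s1, s2, s3, s5, s6, s7, s8, s9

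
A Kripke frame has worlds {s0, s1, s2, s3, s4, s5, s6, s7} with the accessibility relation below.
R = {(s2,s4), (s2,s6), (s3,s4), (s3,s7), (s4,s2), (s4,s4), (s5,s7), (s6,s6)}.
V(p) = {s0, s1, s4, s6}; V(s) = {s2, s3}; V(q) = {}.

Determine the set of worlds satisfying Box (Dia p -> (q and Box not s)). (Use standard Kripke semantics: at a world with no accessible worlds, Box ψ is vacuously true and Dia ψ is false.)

s0, s1, s5, s7

Let φ = Box (Dia p -> (q and Box not s)). Evaluate φ at each world:
  s0 (successors ∅): φ is true.
  s1 (successors ∅): φ is true.
  s2 (successors {s4, s6}): φ is false.
  s3 (successors {s4, s7}): φ is false.
  s4 (successors {s2, s4}): φ is false.
  s5 (successors {s7}): φ is true.
  s6 (successors {s6}): φ is false.
  s7 (successors ∅): φ is true.
For instance, at s2:
  At s2: Box (Dia p -> (q and Box not s)) requires Dia p -> (q and Box not s) at every successor {s4, s6}.
    Dia p -> (q and Box not s) fails at s4, so Box (Dia p -> (q and Box not s)) is false at s2.
      At s4: Dia p is true, q and Box not s is false, so Dia p -> (q and Box not s) is false.
Satisfying worlds: {s0, s1, s5, s7}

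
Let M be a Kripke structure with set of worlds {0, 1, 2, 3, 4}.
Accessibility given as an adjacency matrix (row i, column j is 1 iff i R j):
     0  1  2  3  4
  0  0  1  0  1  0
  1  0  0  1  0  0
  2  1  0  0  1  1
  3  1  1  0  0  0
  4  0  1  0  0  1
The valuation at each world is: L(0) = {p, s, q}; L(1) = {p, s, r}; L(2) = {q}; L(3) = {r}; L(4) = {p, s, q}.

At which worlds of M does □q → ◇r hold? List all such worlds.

Recall that □ψ holds at a world iff ψ holds at every accessible world, and ◇ψ holds iff ψ holds at some accessible world.
Let φ = □q → ◇r. Evaluate φ at each world:
  0 (successors {1, 3}): φ is true.
  1 (successors {2}): φ is false.
  2 (successors {0, 3, 4}): φ is true.
  3 (successors {0, 1}): φ is true.
  4 (successors {1, 4}): φ is true.
For instance, at 1:
  At 1: □q is true, ◇r is false, so □q → ◇r is false.
    At 1: □q requires q at every successor {2}.
      At 2: q is true.
    So □q is true at 1.
    At 1: ◇r requires r at some successor in {2}.
      At 2: r is false.
    So ◇r is false at 1.
Satisfying worlds: {0, 2, 3, 4}

0, 2, 3, 4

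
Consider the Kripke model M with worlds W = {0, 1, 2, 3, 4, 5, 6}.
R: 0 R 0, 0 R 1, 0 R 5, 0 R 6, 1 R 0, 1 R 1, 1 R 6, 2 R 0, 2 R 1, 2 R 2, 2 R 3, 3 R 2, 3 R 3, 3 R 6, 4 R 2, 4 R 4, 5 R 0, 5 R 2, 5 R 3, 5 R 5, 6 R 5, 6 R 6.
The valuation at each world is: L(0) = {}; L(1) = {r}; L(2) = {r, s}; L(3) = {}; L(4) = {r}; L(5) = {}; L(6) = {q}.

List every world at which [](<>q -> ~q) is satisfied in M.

Let φ = [](<>q -> ~q). Evaluate φ at each world:
  0 (successors {0, 1, 5, 6}): φ is false.
  1 (successors {0, 1, 6}): φ is false.
  2 (successors {0, 1, 2, 3}): φ is true.
  3 (successors {2, 3, 6}): φ is false.
  4 (successors {2, 4}): φ is true.
  5 (successors {0, 2, 3, 5}): φ is true.
  6 (successors {5, 6}): φ is false.
For instance, at 0:
  At 0: [](<>q -> ~q) requires <>q -> ~q at every successor {0, 1, 5, 6}.
    <>q -> ~q fails at 6, so [](<>q -> ~q) is false at 0.
      At 6: <>q is true, ~q is false, so <>q -> ~q is false.
Satisfying worlds: {2, 4, 5}

2, 4, 5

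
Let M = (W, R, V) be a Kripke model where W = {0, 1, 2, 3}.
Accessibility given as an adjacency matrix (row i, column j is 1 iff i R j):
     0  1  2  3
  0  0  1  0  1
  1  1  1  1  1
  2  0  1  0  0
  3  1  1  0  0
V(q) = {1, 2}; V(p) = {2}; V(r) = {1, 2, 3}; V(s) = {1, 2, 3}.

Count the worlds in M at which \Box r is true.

Let φ = \Box r. Evaluate φ at each world:
  0 (successors {1, 3}): φ is true.
  1 (successors {0, 1, 2, 3}): φ is false.
  2 (successors {1}): φ is true.
  3 (successors {0, 1}): φ is false.
For instance, at 2:
  At 2: \Box r requires r at every successor {1}.
    At 1: r is true.
  So \Box r is true at 2.
Satisfying worlds: {0, 2}

2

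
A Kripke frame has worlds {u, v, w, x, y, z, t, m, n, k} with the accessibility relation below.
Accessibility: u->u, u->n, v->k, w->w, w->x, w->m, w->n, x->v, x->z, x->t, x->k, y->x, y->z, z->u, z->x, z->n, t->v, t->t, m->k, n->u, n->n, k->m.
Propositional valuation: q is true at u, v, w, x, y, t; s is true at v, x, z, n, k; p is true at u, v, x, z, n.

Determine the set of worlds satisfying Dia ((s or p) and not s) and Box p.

Recall that Box ψ holds at a world iff ψ holds at every accessible world, and Dia ψ holds iff ψ holds at some accessible world.
Let φ = Dia ((s or p) and not s) and Box p. Evaluate φ at each world:
  u (successors {u, n}): φ is true.
  v (successors {k}): φ is false.
  w (successors {w, x, m, n}): φ is false.
  x (successors {v, z, t, k}): φ is false.
  y (successors {x, z}): φ is false.
  z (successors {u, x, n}): φ is true.
  t (successors {v, t}): φ is false.
  m (successors {k}): φ is false.
  n (successors {u, n}): φ is true.
  k (successors {m}): φ is false.
For instance, at k:
  At k: Dia ((s or p) and not s) is false, Box p is false, so Dia ((s or p) and not s) and Box p is false.
    At k: Dia ((s or p) and not s) requires (s or p) and not s at some successor in {m}.
      At m: (s or p) and not s is false.
    So Dia ((s or p) and not s) is false at k.
    At k: Box p requires p at every successor {m}.
      p fails at m, so Box p is false at k.
Satisfying worlds: {u, z, n}

u, z, n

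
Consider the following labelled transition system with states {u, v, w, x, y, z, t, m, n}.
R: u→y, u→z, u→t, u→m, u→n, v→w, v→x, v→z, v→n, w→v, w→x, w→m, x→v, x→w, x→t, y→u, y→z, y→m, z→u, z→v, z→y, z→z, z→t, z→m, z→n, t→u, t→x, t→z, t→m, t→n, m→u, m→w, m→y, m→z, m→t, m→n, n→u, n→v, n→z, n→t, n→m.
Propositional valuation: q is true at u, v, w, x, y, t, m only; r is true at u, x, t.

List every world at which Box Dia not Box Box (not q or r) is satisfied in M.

u, v, w, x, y, z, t, m, n

Recall that Box ψ holds at a world iff ψ holds at every accessible world, and Dia ψ holds iff ψ holds at some accessible world.
Let φ = Box Dia not Box Box (not q or r). Evaluate φ at each world:
  u (successors {y, z, t, m, n}): φ is true.
  v (successors {w, x, z, n}): φ is true.
  w (successors {v, x, m}): φ is true.
  x (successors {v, w, t}): φ is true.
  y (successors {u, z, m}): φ is true.
  z (successors {u, v, y, z, t, m, n}): φ is true.
  t (successors {u, x, z, m, n}): φ is true.
  m (successors {u, w, y, z, t, n}): φ is true.
  n (successors {u, v, z, t, m}): φ is true.
For instance, at w:
  At w: Box Dia not Box Box (not q or r) requires Dia not Box Box (not q or r) at every successor {v, x, m}.
      At v: Dia not Box Box (not q or r) requires not Box Box (not q or r) at some successor in {w, x, z, n}.
        not Box Box (not q or r) holds at w, so Dia not Box Box (not q or r) is true at v.
      At x: Dia not Box Box (not q or r) requires not Box Box (not q or r) at some successor in {v, w, t}.
        not Box Box (not q or r) holds at v, so Dia not Box Box (not q or r) is true at x.
      At m: Dia not Box Box (not q or r) requires not Box Box (not q or r) at some successor in {u, w, y, z, t, n}.
        not Box Box (not q or r) holds at u, so Dia not Box Box (not q or r) is true at m.
  So Box Dia not Box Box (not q or r) is true at w.
Satisfying worlds: {u, v, w, x, y, z, t, m, n}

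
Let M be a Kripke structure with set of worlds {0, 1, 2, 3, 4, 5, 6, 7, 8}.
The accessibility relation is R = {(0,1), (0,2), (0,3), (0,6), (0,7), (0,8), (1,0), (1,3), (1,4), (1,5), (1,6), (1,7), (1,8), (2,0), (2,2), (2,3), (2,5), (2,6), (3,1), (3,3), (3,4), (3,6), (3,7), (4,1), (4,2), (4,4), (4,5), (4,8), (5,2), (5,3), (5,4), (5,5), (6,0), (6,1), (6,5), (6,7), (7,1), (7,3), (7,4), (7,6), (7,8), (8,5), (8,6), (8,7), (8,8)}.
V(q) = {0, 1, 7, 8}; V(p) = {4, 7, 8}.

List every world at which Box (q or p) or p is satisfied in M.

4, 7, 8

Let φ = Box (q or p) or p. Evaluate φ at each world:
  0 (successors {1, 2, 3, 6, 7, 8}): φ is false.
  1 (successors {0, 3, 4, 5, 6, 7, 8}): φ is false.
  2 (successors {0, 2, 3, 5, 6}): φ is false.
  3 (successors {1, 3, 4, 6, 7}): φ is false.
  4 (successors {1, 2, 4, 5, 8}): φ is true.
  5 (successors {2, 3, 4, 5}): φ is false.
  6 (successors {0, 1, 5, 7}): φ is false.
  7 (successors {1, 3, 4, 6, 8}): φ is true.
  8 (successors {5, 6, 7, 8}): φ is true.
For instance, at 8:
  At 8: Box (q or p) is false, p is true, so Box (q or p) or p is true.
    At 8: Box (q or p) requires q or p at every successor {5, 6, 7, 8}.
      q or p fails at 5, so Box (q or p) is false at 8.
Satisfying worlds: {4, 7, 8}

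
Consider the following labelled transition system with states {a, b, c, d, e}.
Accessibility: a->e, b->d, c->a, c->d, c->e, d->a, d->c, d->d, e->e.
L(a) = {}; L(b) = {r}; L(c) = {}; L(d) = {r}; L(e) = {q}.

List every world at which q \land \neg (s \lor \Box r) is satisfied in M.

Let φ = q \land \neg (s \lor \Box r). Evaluate φ at each world:
  a (successors {e}): φ is false.
  b (successors {d}): φ is false.
  c (successors {a, d, e}): φ is false.
  d (successors {a, c, d}): φ is false.
  e (successors {e}): φ is true.
For instance, at e:
  At e: q is true, \neg (s \lor \Box r) is true, so q \land \neg (s \lor \Box r) is true.
    At e: s \lor \Box r is false, so \neg (s \lor \Box r) is true.
      At e: s is false, \Box r is false, so s \lor \Box r is false.
Satisfying worlds: {e}

e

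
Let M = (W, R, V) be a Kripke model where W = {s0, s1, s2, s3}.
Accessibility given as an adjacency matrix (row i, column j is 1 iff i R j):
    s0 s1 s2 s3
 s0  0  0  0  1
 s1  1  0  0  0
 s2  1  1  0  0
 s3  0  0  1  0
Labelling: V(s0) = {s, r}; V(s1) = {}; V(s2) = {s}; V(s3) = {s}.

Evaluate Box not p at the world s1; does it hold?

At s1: Box not p requires not p at every successor {s0}.
  At s0: not p is true.
So Box not p is true at s1.

Yes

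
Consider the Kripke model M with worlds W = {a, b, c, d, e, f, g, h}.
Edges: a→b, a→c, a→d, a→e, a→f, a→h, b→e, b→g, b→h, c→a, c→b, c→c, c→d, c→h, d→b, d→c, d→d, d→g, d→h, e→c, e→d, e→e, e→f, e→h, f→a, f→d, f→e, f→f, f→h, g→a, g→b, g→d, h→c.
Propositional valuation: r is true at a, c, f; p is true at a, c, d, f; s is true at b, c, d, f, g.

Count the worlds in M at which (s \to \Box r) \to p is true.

6

Let φ = (s \to \Box r) \to p. Evaluate φ at each world:
  a (successors {b, c, d, e, f, h}): φ is true.
  b (successors {e, g, h}): φ is true.
  c (successors {a, b, c, d, h}): φ is true.
  d (successors {b, c, d, g, h}): φ is true.
  e (successors {c, d, e, f, h}): φ is false.
  f (successors {a, d, e, f, h}): φ is true.
  g (successors {a, b, d}): φ is true.
  h (successors {c}): φ is false.
For instance, at g:
  At g: s \to \Box r is false, p is false, so (s \to \Box r) \to p is true.
    At g: s is true, \Box r is false, so s \to \Box r is false.
      At g: \Box r requires r at every successor {a, b, d}.
        r fails at b, so \Box r is false at g.
Satisfying worlds: {a, b, c, d, f, g}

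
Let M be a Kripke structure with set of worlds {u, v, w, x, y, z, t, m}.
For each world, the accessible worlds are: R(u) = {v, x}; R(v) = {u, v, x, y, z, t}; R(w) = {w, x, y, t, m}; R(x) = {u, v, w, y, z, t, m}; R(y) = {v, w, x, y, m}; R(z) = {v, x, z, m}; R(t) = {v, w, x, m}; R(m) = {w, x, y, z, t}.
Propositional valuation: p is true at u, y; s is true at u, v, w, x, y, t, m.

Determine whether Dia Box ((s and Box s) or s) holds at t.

At t: Dia Box ((s and Box s) or s) requires Box ((s and Box s) or s) at some successor in {v, w, x, m}.
  Box ((s and Box s) or s) holds at w, so Dia Box ((s and Box s) or s) is true at t.
    At w: Box ((s and Box s) or s) requires (s and Box s) or s at every successor {w, x, y, t, m}.
      At w: (s and Box s) or s is true.
      At x: (s and Box s) or s is true.
      At y: (s and Box s) or s is true.
      At t: (s and Box s) or s is true.
      At m: (s and Box s) or s is true.
    So Box ((s and Box s) or s) is true at w.

Yes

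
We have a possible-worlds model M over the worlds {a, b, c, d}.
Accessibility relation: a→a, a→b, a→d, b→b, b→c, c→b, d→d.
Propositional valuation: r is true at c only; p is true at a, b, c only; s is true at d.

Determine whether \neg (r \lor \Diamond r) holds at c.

Recall that \Diamond ψ holds at a world iff ψ holds at some accessible world.
At c: r \lor \Diamond r is true, so \neg (r \lor \Diamond r) is false.
  At c: r is true, \Diamond r is false, so r \lor \Diamond r is true.
    At c: \Diamond r requires r at some successor in {b}.
      At b: r is false.
    So \Diamond r is false at c.

No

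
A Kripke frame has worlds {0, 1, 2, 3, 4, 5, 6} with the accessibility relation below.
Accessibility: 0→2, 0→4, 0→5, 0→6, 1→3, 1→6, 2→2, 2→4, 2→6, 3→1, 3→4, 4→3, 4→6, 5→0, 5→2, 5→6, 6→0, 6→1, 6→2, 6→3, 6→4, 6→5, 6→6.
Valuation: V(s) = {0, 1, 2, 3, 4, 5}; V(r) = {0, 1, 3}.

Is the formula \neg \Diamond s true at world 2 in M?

No

Recall that \Diamond ψ holds at a world iff ψ holds at some accessible world.
At 2: \Diamond s is true, so \neg \Diamond s is false.
  At 2: \Diamond s requires s at some successor in {2, 4, 6}.
    s holds at 2, so \Diamond s is true at 2.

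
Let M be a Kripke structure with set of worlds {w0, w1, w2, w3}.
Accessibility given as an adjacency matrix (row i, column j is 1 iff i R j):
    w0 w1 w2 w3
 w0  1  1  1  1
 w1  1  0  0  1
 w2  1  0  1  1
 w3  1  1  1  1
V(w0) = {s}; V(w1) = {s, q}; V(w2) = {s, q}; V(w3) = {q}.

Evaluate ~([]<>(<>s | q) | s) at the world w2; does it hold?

No

At w2: []<>(<>s | q) | s is true, so ~([]<>(<>s | q) | s) is false.
  At w2: []<>(<>s | q) is true, s is true, so []<>(<>s | q) | s is true.
    At w2: []<>(<>s | q) requires <>(<>s | q) at every successor {w0, w2, w3}.
      At w0: <>(<>s | q) is true.
      At w2: <>(<>s | q) is true.
      At w3: <>(<>s | q) is true.
    So []<>(<>s | q) is true at w2.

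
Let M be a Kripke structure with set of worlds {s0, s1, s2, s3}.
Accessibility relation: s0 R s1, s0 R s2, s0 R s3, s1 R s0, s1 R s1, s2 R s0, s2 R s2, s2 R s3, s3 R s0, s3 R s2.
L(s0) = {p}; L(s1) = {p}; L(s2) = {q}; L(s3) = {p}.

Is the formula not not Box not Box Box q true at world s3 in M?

Recall that Box ψ holds at a world iff ψ holds at every accessible world, and Dia ψ holds iff ψ holds at some accessible world.
At s3: not Box not Box Box q is false, so not not Box not Box Box q is true.
  At s3: Box not Box Box q is true, so not Box not Box Box q is false.
    At s3: Box not Box Box q requires not Box Box q at every successor {s0, s2}.
      At s0: not Box Box q is true.
      At s2: not Box Box q is true.
    So Box not Box Box q is true at s3.

Yes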